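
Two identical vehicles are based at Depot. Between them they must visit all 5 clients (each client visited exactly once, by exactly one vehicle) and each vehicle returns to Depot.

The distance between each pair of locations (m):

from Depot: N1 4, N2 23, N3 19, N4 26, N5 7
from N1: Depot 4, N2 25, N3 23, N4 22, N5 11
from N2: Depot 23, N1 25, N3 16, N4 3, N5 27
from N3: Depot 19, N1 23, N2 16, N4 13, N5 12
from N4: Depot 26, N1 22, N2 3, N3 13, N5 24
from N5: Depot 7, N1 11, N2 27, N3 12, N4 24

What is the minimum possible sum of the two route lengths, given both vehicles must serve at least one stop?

Check every non-empty split of the stops between the two vehicles; for each half take its own optimal tour:
  {N1} + {N2, N3, N4, N5}: 8 + 58 = 66
  {N2} + {N1, N3, N4, N5}: 46 + 58 = 104
  {N1, N2} + {N3, N4, N5}: 52 + 58 = 110
  {N3} + {N1, N2, N4, N5}: 38 + 63 = 101
  {N1, N3} + {N2, N4, N5}: 46 + 57 = 103
  {N2, N3} + {N1, N4, N5}: 58 + 57 = 115
  … (15 splits in total)
Best: vehicle 1 Depot → N1 → Depot = 8; vehicle 2 Depot → N2 → N4 → N3 → N5 → Depot = 58; combined 66.

Minimum combined distance: 66 m.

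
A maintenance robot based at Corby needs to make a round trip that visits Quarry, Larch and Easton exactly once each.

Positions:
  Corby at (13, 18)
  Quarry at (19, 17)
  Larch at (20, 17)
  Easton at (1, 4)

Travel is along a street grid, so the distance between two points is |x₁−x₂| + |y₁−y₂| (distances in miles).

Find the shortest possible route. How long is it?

There are 3 distinct closed tours to check (reversals are equivalent).
Corby→Quarry→Larch→Easton→Corby: 7+1+32+26 = 66
Corby→Quarry→Easton→Larch→Corby: 7+31+32+8 = 78
Corby→Larch→Quarry→Easton→Corby: 8+1+31+26 = 66
The minimum is 66.
One optimal route: Corby → Quarry → Larch → Easton → Corby (or its reverse).

66 miles — the shortest possible round trip.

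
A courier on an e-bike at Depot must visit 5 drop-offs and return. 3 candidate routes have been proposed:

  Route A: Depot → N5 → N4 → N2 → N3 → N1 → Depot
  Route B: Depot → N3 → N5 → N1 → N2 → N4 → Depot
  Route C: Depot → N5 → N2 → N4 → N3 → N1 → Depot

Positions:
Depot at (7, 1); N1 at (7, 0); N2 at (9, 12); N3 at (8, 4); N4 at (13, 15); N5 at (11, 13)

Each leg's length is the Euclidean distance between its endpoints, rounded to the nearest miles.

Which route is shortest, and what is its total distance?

34 miles — Route A is the shortest.

Route A: 13 + 3 + 5 + 8 + 4 + 1 = 34
Route B: 3 + 9 + 14 + 12 + 5 + 15 = 58
Route C: 13 + 2 + 5 + 12 + 4 + 1 = 37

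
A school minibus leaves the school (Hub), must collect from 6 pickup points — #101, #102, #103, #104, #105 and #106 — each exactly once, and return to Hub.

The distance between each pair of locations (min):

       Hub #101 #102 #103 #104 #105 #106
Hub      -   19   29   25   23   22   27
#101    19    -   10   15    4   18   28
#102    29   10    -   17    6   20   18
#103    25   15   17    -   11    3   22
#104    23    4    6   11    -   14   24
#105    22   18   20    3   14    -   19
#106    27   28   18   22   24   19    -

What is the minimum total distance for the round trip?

Minimum total distance: 94 min.

With 6 stops there are 6!/2 = 360 distinct round trips (a route and its reverse cost the same).
Hub-#101-#102-#103-#104-#105-#106-Hub: 19+10+17+11+14+19+27 = 117
Hub-#101-#102-#103-#104-#106-#105-Hub: 19+10+17+11+24+19+22 = 122
Hub-#101-#102-#103-#105-#104-#106-Hub: 19+10+17+3+14+24+27 = 114
Hub-#101-#102-#103-#105-#106-#104-Hub: 19+10+17+3+19+24+23 = 115
Hub-#101-#102-#103-#106-#104-#105-Hub: 19+10+17+22+24+14+22 = 128
Hub-#101-#102-#103-#106-#105-#104-Hub: 19+10+17+22+19+14+23 = 124
Hub-#101-#102-#104-#103-#105-#106-Hub: 19+10+6+11+3+19+27 = 95
Hub-#101-#102-#104-#103-#106-#105-Hub: 19+10+6+11+22+19+22 = 109
… (352 more)
Hub-#101-#104-#102-#106-#103-#105-Hub: 19+4+6+18+22+3+22 = 94  ← best
The minimum is 94.
One optimal route: Hub → #101 → #104 → #102 → #106 → #103 → #105 → Hub (or its reverse).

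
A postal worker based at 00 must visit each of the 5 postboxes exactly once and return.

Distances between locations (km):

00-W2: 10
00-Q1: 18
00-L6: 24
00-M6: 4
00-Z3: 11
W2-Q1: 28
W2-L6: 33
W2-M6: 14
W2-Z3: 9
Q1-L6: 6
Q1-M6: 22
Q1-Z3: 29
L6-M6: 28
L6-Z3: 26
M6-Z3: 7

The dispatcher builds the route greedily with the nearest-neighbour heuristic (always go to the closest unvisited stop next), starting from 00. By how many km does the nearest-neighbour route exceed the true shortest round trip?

1 km longer than the optimal tour.

00: M6=4, W2=10, Z3=11, Q1=18, L6=24 ⇒ M6
M6: Z3=7, W2=14, Q1=22, L6=28 ⇒ Z3
Z3: W2=9, L6=26, Q1=29 ⇒ W2
W2: Q1=28, L6=33 ⇒ Q1
Q1: L6=6 ⇒ L6
NN route 00 → M6 → Z3 → W2 → Q1 → L6 → 00 costs 78.
Optimal: 00 → W2 → Z3 → L6 → Q1 → M6 → 00 costs 77 (by enumerating all 60 distinct tours).
Excess = 78 − 77 = 1.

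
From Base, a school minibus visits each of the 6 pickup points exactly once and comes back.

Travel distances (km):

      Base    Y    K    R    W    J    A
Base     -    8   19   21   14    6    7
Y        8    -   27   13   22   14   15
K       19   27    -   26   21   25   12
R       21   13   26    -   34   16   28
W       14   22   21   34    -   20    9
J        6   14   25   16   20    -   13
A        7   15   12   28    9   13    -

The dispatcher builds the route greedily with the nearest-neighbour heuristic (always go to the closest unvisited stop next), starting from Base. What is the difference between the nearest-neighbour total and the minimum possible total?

2 km longer than the optimal tour.

From Base: J=6, A=7, Y=8, W=14, K=19, R=21 → choose J (6).
From J: A=13, Y=14, R=16, W=20, K=25 → choose A (13).
From A: W=9, K=12, Y=15, R=28 → choose W (9).
From W: K=21, Y=22, R=34 → choose K (21).
From K: R=26, Y=27 → choose R (26).
From R: Y=13 → choose Y (13).
NN route Base → J → A → W → K → R → Y → Base costs 96.
Optimal: Base → Y → R → K → A → W → J → Base costs 94 (by enumerating all 360 distinct tours).
Excess = 96 − 94 = 2.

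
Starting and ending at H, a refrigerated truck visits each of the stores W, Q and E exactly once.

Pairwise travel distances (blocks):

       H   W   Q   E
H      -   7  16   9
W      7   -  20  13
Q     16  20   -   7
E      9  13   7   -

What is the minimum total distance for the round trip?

H-W-Q-E-H: 7+20+7+9 = 43
H-W-E-Q-H: 7+13+7+16 = 43
H-Q-W-E-H: 16+20+13+9 = 58
The minimum is 43.
One optimal route: H → W → Q → E → H (or its reverse).

Minimum total distance: 43 blocks.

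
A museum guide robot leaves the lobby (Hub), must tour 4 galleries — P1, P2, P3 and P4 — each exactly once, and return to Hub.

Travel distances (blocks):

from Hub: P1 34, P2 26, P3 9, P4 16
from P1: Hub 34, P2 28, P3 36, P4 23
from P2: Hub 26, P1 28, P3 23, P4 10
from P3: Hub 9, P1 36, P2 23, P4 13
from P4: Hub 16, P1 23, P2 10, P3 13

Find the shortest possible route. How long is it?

Minimum total distance: 94 blocks.

Hub-P1-P2-P3-P4-Hub: 34+28+23+13+16 = 114
Hub-P1-P2-P4-P3-Hub: 34+28+10+13+9 = 94
Hub-P1-P3-P2-P4-Hub: 34+36+23+10+16 = 119
Hub-P1-P3-P4-P2-Hub: 34+36+13+10+26 = 119
Hub-P1-P4-P2-P3-Hub: 34+23+10+23+9 = 99
Hub-P1-P4-P3-P2-Hub: 34+23+13+23+26 = 119
Hub-P2-P1-P3-P4-Hub: 26+28+36+13+16 = 119
Hub-P2-P1-P4-P3-Hub: 26+28+23+13+9 = 99
Hub-P2-P3-P1-P4-Hub: 26+23+36+23+16 = 124
Hub-P2-P4-P1-P3-Hub: 26+10+23+36+9 = 104
Hub-P3-P1-P2-P4-Hub: 9+36+28+10+16 = 99
Hub-P3-P2-P1-P4-Hub: 9+23+28+23+16 = 99
The minimum is 94.
One optimal route: Hub → P1 → P2 → P4 → P3 → Hub (or its reverse).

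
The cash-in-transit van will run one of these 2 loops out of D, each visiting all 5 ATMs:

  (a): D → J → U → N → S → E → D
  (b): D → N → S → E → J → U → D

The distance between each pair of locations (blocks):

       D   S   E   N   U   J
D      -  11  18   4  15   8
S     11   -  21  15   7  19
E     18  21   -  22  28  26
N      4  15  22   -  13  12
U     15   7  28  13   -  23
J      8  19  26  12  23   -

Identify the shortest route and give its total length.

98 blocks — (a) is the shortest.

(a): 8 + 23 + 13 + 15 + 21 + 18 = 98
(b): 4 + 15 + 21 + 26 + 23 + 15 = 104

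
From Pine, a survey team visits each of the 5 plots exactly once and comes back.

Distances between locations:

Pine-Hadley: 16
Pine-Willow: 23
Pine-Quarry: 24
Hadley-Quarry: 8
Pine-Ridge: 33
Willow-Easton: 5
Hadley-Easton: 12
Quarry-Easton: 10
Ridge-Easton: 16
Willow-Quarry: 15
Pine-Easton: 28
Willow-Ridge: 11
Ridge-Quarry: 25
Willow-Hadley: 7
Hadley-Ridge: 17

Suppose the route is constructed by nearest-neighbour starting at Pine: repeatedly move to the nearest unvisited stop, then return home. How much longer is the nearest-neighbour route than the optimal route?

Excess over optimum: 13.

Pine: Hadley=16, Willow=23, Quarry=24, Easton=28, Ridge=33 ⇒ Hadley
Hadley: Willow=7, Quarry=8, Easton=12, Ridge=17 ⇒ Willow
Willow: Easton=5, Ridge=11, Quarry=15 ⇒ Easton
Easton: Quarry=10, Ridge=16 ⇒ Quarry
Quarry: Ridge=25 ⇒ Ridge
NN route Pine → Hadley → Willow → Easton → Quarry → Ridge → Pine costs 96.
Optimal: Pine → Hadley → Ridge → Willow → Easton → Quarry → Pine costs 83 (by enumerating all 60 distinct tours).
Excess = 96 − 83 = 13.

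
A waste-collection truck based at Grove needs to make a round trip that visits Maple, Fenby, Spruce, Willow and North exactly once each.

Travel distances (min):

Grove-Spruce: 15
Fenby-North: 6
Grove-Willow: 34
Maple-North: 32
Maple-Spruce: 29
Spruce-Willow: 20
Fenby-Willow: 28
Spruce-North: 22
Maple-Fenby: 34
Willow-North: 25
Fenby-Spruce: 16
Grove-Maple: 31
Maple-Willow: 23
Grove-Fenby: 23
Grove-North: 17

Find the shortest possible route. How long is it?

There are 60 distinct closed tours to check (reversals are equivalent).
Grove→Maple→Fenby→Spruce→Willow→North→Grove: 31+34+16+20+25+17 = 143
Grove→Maple→Fenby→Spruce→North→Willow→Grove: 31+34+16+22+25+34 = 162
Grove→Maple→Fenby→Willow→Spruce→North→Grove: 31+34+28+20+22+17 = 152
Grove→Maple→Fenby→Willow→North→Spruce→Grove: 31+34+28+25+22+15 = 155
Grove→Maple→Fenby→North→Spruce→Willow→Grove: 31+34+6+22+20+34 = 147
Grove→Maple→Fenby→North→Willow→Spruce→Grove: 31+34+6+25+20+15 = 131
Grove→Maple→Spruce→Fenby→Willow→North→Grove: 31+29+16+28+25+17 = 146
Grove→Maple→Spruce→Fenby→North→Willow→Grove: 31+29+16+6+25+34 = 141
Grove→Maple→Spruce→Willow→Fenby→North→Grove: 31+29+20+28+6+17 = 131
Grove→Maple→Spruce→Willow→North→Fenby→Grove: 31+29+20+25+6+23 = 134
Grove→Maple→Spruce→North→Fenby→Willow→Grove: 31+29+22+6+28+34 = 150
Grove→Maple→Spruce→North→Willow→Fenby→Grove: 31+29+22+25+28+23 = 158
Grove→Maple→Willow→Fenby→Spruce→North→Grove: 31+23+28+16+22+17 = 137
Grove→Maple→Willow→Fenby→North→Spruce→Grove: 31+23+28+6+22+15 = 125
… (46 more)
Grove→Maple→Willow→Spruce→Fenby→North→Grove: 31+23+20+16+6+17 = 113  ← best
The minimum is 113.
One optimal route: Grove → Maple → Willow → Spruce → Fenby → North → Grove (or its reverse).

Shortest round trip = 113 min.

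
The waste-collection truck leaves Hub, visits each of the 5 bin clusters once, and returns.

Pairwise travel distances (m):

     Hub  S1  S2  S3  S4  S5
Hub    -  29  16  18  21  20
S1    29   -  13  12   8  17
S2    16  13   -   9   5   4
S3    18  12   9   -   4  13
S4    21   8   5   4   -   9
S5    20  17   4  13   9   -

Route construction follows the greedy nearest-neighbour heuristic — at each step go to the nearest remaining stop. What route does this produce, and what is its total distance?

At Hub the remaining stops are S2 16, S3 18, S5 20, S4 21, S1 29; go to S2.
At S2 the remaining stops are S5 4, S4 5, S3 9, S1 13; go to S5.
At S5 the remaining stops are S4 9, S3 13, S1 17; go to S4.
At S4 the remaining stops are S3 4, S1 8; go to S3.
At S3 the remaining stops are S1 12; go to S1.
Return S1→Hub: 29.
Total = 16 + 4 + 9 + 4 + 12 + 29 = 74.

Nearest-neighbour total = 74 m; route Hub → S2 → S5 → S4 → S3 → S1 → Hub.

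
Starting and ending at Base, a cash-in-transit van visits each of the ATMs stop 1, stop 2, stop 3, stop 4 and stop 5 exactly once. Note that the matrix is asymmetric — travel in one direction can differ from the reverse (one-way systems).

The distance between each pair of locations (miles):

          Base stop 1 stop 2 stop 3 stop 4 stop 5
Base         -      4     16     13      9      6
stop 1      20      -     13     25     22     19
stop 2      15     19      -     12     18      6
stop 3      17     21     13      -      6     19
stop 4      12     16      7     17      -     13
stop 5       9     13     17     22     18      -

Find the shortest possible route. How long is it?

Shortest round trip = 57 miles.

Base-stop 1-stop 2-stop 3-stop 4-stop 5-Base: 4+13+12+6+13+9 = 57
Base-stop 1-stop 2-stop 3-stop 5-stop 4-Base: 4+13+12+19+18+12 = 78
Base-stop 1-stop 2-stop 4-stop 3-stop 5-Base: 4+13+18+17+19+9 = 80
Base-stop 1-stop 2-stop 4-stop 5-stop 3-Base: 4+13+18+13+22+17 = 87
Base-stop 1-stop 2-stop 5-stop 3-stop 4-Base: 4+13+6+22+6+12 = 63
Base-stop 1-stop 2-stop 5-stop 4-stop 3-Base: 4+13+6+18+17+17 = 75
Base-stop 1-stop 3-stop 2-stop 4-stop 5-Base: 4+25+13+18+13+9 = 82
Base-stop 1-stop 3-stop 2-stop 5-stop 4-Base: 4+25+13+6+18+12 = 78
Base-stop 1-stop 3-stop 4-stop 2-stop 5-Base: 4+25+6+7+6+9 = 57
Base-stop 1-stop 3-stop 4-stop 5-stop 2-Base: 4+25+6+13+17+15 = 80
Base-stop 1-stop 3-stop 5-stop 2-stop 4-Base: 4+25+19+17+18+12 = 95
Base-stop 1-stop 3-stop 5-stop 4-stop 2-Base: 4+25+19+18+7+15 = 88
Base-stop 1-stop 4-stop 2-stop 3-stop 5-Base: 4+22+7+12+19+9 = 73
Base-stop 1-stop 4-stop 2-stop 5-stop 3-Base: 4+22+7+6+22+17 = 78
… (106 more)
The minimum is 57.
One optimal route: Base → stop 1 → stop 2 → stop 3 → stop 4 → stop 5 → Base.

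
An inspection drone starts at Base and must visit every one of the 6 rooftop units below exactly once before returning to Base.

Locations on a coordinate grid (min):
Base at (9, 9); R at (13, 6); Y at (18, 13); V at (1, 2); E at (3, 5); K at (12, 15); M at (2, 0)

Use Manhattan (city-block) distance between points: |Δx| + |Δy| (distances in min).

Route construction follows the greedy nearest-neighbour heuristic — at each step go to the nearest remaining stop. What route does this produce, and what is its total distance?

Base → [R:7 / K:9 / E:10 / Y:13 / V:15 / M:16] → R (7)
R → [K:10 / E:11 / Y:12 / V:16 / M:17] → K (10)
K → [Y:8 / E:19 / V:24 / M:25] → Y (8)
Y → [E:23 / V:28 / M:29] → E (23)
E → [V:5 / M:6] → V (5)
V → [M:3] → M (3)
Return M→Base: 16.
Total = 7 + 10 + 8 + 23 + 5 + 3 + 16 = 72.

72 min along Base → R → K → Y → E → V → M → Base.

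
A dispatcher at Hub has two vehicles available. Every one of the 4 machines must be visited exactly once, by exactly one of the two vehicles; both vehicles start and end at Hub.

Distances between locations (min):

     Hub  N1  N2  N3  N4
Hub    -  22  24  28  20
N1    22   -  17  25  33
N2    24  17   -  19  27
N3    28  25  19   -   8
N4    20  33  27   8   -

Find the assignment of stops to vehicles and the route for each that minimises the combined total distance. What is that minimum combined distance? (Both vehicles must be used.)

115 min — the smallest possible combined total.

Try each way of splitting the stops between the two vehicles (each non-empty) and, for each split, find the best tour for each vehicle:
  {N1} + {N2, N3, N4}: 44 + 71 = 115
  {N2} + {N1, N3, N4}: 48 + 75 = 123
  {N1, N2} + {N3, N4}: 63 + 56 = 119
  {N3} + {N1, N2, N4}: 56 + 86 = 142
  {N1, N3} + {N2, N4}: 75 + 71 = 146
  {N2, N3} + {N1, N4}: 71 + 75 = 146
  … (7 splits in total)
Best: vehicle 1 Hub → N1 → Hub = 44; vehicle 2 Hub → N2 → N3 → N4 → Hub = 71; combined 115.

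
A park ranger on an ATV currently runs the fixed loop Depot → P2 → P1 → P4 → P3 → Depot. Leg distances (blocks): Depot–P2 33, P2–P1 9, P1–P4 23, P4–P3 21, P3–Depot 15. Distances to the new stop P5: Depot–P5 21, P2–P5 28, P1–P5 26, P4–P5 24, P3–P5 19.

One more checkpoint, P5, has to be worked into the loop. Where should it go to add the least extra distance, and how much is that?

+16 blocks — insert P5 between Depot and P2.

Insertion cost between consecutive stops i–j is d(i,P5) + d(P5,j) − d(i,j):
  between Depot and P2: 21 + 28 − 33 = 16
  between P2 and P1: 28 + 26 − 9 = 45
  between P1 and P4: 26 + 24 − 23 = 27
  between P4 and P3: 24 + 19 − 21 = 22
  between P3 and Depot: 19 + 21 − 15 = 25
Cheapest insertion is between Depot and P2, adding 16.
New total = 101 + 16 = 117.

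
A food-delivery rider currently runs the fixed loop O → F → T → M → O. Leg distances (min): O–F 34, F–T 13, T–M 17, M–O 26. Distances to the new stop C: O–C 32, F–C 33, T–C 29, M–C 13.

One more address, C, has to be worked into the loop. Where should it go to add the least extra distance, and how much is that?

Adding 19 min by placing C on the M–O leg.

Insertion cost between consecutive stops i–j is d(i,C) + d(C,j) − d(i,j):
  between O and F: 32 + 33 − 34 = 31
  between F and T: 33 + 29 − 13 = 49
  between T and M: 29 + 13 − 17 = 25
  between M and O: 13 + 32 − 26 = 19
Cheapest insertion is between M and O, adding 19.
New total = 90 + 19 = 109.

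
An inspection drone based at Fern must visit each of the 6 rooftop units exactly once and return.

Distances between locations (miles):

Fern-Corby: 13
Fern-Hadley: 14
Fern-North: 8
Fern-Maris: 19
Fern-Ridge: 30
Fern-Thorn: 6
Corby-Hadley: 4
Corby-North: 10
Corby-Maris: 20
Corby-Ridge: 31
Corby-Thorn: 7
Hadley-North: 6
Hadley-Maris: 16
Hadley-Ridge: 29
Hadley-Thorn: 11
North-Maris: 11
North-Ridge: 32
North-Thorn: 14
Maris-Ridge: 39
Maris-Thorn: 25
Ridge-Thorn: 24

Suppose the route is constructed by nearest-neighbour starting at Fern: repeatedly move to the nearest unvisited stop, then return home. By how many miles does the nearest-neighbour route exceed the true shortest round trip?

Fern: Thorn=6, North=8, Corby=13, Hadley=14, Maris=19, Ridge=30 ⇒ Thorn
Thorn: Corby=7, Hadley=11, North=14, Ridge=24, Maris=25 ⇒ Corby
Corby: Hadley=4, North=10, Maris=20, Ridge=31 ⇒ Hadley
Hadley: North=6, Maris=16, Ridge=29 ⇒ North
North: Maris=11, Ridge=32 ⇒ Maris
Maris: Ridge=39 ⇒ Ridge
NN route Fern → Thorn → Corby → Hadley → North → Maris → Ridge → Fern costs 103.
Optimal: Fern → North → Maris → Hadley → Corby → Ridge → Thorn → Fern costs 100 (by enumerating all 360 distinct tours).
Excess = 103 − 100 = 3.

3 miles longer than the optimal tour.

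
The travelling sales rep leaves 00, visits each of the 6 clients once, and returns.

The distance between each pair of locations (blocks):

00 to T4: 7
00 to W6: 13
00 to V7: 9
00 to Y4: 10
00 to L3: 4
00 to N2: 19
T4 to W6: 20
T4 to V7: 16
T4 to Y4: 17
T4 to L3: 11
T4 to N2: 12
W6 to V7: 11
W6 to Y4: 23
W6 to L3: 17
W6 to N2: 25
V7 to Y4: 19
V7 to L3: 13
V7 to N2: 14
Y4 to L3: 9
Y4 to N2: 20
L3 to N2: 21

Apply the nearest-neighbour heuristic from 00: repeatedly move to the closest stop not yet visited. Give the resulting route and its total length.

80 blocks along 00 → L3 → Y4 → T4 → N2 → V7 → W6 → 00.

At 00 the remaining stops are L3 4, T4 7, V7 9, Y4 10, W6 13, N2 19; go to L3.
At L3 the remaining stops are Y4 9, T4 11, V7 13, W6 17, N2 21; go to Y4.
At Y4 the remaining stops are T4 17, V7 19, N2 20, W6 23; go to T4.
At T4 the remaining stops are N2 12, V7 16, W6 20; go to N2.
At N2 the remaining stops are V7 14, W6 25; go to V7.
At V7 the remaining stops are W6 11; go to W6.
Return W6→00: 13.
Total = 4 + 9 + 17 + 12 + 14 + 11 + 13 = 80.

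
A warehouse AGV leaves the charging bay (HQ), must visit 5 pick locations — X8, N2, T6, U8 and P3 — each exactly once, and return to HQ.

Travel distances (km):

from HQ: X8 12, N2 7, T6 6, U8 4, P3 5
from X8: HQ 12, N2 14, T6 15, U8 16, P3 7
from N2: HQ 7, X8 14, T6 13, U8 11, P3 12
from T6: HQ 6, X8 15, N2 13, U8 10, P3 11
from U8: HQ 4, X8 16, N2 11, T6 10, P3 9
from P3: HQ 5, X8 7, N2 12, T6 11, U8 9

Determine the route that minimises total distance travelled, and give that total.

There are 60 distinct closed tours to check (reversals are equivalent).
HQ - X8 - N2 - T6 - U8 - P3 - HQ: 12+14+13+10+9+5 = 63
HQ - X8 - N2 - T6 - P3 - U8 - HQ: 12+14+13+11+9+4 = 63
HQ - X8 - N2 - U8 - T6 - P3 - HQ: 12+14+11+10+11+5 = 63
HQ - X8 - N2 - U8 - P3 - T6 - HQ: 12+14+11+9+11+6 = 63
HQ - X8 - N2 - P3 - T6 - U8 - HQ: 12+14+12+11+10+4 = 63
HQ - X8 - N2 - P3 - U8 - T6 - HQ: 12+14+12+9+10+6 = 63
HQ - X8 - T6 - N2 - U8 - P3 - HQ: 12+15+13+11+9+5 = 65
HQ - X8 - T6 - N2 - P3 - U8 - HQ: 12+15+13+12+9+4 = 65
HQ - X8 - T6 - U8 - N2 - P3 - HQ: 12+15+10+11+12+5 = 65
HQ - X8 - T6 - U8 - P3 - N2 - HQ: 12+15+10+9+12+7 = 65
HQ - X8 - T6 - P3 - N2 - U8 - HQ: 12+15+11+12+11+4 = 65
HQ - X8 - T6 - P3 - U8 - N2 - HQ: 12+15+11+9+11+7 = 65
HQ - X8 - U8 - N2 - T6 - P3 - HQ: 12+16+11+13+11+5 = 68
HQ - X8 - U8 - N2 - P3 - T6 - HQ: 12+16+11+12+11+6 = 68
… (46 more)
HQ - N2 - X8 - P3 - T6 - U8 - HQ: 7+14+7+11+10+4 = 53  ← best
The minimum is 53.
One optimal route: HQ → N2 → X8 → P3 → T6 → U8 → HQ (or its reverse).

Shortest round trip = 53 km.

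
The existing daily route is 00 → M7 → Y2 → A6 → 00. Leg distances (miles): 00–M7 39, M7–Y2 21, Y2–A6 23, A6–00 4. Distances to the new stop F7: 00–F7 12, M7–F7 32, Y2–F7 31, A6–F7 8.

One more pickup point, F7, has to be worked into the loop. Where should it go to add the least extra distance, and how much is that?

Minimum extra distance: 5 miles, inserting F7 between 00 and M7.

Insertion cost between consecutive stops i–j is d(i,F7) + d(F7,j) − d(i,j):
  between 00 and M7: 12 + 32 − 39 = 5
  between M7 and Y2: 32 + 31 − 21 = 42
  between Y2 and A6: 31 + 8 − 23 = 16
  between A6 and 00: 8 + 12 − 4 = 16
Cheapest insertion is between 00 and M7, adding 5.
New total = 87 + 5 = 92.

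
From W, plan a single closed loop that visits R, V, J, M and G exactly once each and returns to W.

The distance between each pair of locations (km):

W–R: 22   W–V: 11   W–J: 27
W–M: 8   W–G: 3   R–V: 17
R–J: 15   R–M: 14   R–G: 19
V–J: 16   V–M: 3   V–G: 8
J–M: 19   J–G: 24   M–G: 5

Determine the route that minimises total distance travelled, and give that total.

There are 60 distinct closed tours to check (reversals are equivalent).
W→R→V→J→M→G→W: 22+17+16+19+5+3 = 82
W→R→V→J→G→M→W: 22+17+16+24+5+8 = 92
W→R→V→M→J→G→W: 22+17+3+19+24+3 = 88
W→R→V→M→G→J→W: 22+17+3+5+24+27 = 98
W→R→V→G→J→M→W: 22+17+8+24+19+8 = 98
W→R→V→G→M→J→W: 22+17+8+5+19+27 = 98
W→R→J→V→M→G→W: 22+15+16+3+5+3 = 64
W→R→J→V→G→M→W: 22+15+16+8+5+8 = 74
W→R→J→M→V→G→W: 22+15+19+3+8+3 = 70
W→R→J→M→G→V→W: 22+15+19+5+8+11 = 80
W→R→J→G→V→M→W: 22+15+24+8+3+8 = 80
W→R→J→G→M→V→W: 22+15+24+5+3+11 = 80
W→R→M→V→J→G→W: 22+14+3+16+24+3 = 82
W→R→M→V→G→J→W: 22+14+3+8+24+27 = 98
… (46 more)
The minimum is 64.
One optimal route: W → R → J → V → M → G → W (or its reverse).

Shortest round trip = 64 km.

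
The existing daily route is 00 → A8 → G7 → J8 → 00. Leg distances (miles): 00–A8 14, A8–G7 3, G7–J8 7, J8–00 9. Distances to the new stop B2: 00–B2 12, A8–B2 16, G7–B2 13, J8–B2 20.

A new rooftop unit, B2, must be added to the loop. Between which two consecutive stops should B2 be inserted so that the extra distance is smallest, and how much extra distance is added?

+14 miles — insert B2 between 00 and A8.

Insertion cost between consecutive stops i–j is d(i,B2) + d(B2,j) − d(i,j):
  between 00 and A8: 12 + 16 − 14 = 14
  between A8 and G7: 16 + 13 − 3 = 26
  between G7 and J8: 13 + 20 − 7 = 26
  between J8 and 00: 20 + 12 − 9 = 23
Cheapest insertion is between 00 and A8, adding 14.
New total = 33 + 14 = 47.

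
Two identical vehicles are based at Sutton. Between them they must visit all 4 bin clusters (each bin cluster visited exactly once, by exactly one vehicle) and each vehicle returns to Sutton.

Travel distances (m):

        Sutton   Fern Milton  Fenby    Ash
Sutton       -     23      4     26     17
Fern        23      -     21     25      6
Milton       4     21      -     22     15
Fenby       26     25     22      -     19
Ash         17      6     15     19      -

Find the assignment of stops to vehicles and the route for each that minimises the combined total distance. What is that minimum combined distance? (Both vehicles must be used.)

Minimum combined distance: 82 m.

Check every non-empty split of the stops between the two vehicles; for each half take its own optimal tour:
  {Fern} + {Milton, Fenby, Ash}: 46 + 62 = 108
  {Milton} + {Fern, Fenby, Ash}: 8 + 74 = 82
  {Fern, Milton} + {Fenby, Ash}: 48 + 62 = 110
  {Fenby} + {Fern, Milton, Ash}: 52 + 48 = 100
  {Fern, Fenby} + {Milton, Ash}: 74 + 36 = 110
  {Milton, Fenby} + {Fern, Ash}: 52 + 46 = 98
  … (7 splits in total)
Best: vehicle 1 Sutton → Milton → Sutton = 8; vehicle 2 Sutton → Fern → Ash → Fenby → Sutton = 74; combined 82.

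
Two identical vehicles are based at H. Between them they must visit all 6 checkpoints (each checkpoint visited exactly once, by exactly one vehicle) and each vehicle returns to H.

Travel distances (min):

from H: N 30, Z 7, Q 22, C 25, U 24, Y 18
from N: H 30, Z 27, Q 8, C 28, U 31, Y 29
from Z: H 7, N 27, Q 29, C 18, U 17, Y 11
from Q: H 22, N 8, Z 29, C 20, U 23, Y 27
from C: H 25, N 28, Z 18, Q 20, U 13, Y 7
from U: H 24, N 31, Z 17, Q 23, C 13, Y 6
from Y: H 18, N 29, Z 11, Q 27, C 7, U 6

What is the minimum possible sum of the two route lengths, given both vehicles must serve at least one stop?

Minimum combined distance: 109 min.

Try each way of splitting the stops between the two vehicles (each non-empty) and, for each split, find the best tour for each vehicle:
  {N} + {Z, Q, C, U, Y}: 60 + 79 = 139
  {Z} + {N, Q, C, U, Y}: 14 + 95 = 109
  {N, Z} + {Q, C, U, Y}: 64 + 79 = 143
  {Q} + {N, Z, C, U, Y}: 44 + 95 = 139
  {N, Q} + {Z, C, U, Y}: 60 + 62 = 122
  {Z, Q} + {N, C, U, Y}: 58 + 95 = 153
  … (31 splits in total)
Best: vehicle 1 H → Z → H = 14; vehicle 2 H → N → Q → C → U → Y → H = 95; combined 109.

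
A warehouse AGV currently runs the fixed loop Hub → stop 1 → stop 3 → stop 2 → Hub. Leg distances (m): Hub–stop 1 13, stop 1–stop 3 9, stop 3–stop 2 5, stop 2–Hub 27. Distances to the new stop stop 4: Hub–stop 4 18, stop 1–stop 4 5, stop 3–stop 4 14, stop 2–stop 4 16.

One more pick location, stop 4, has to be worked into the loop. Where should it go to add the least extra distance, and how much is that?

Insertion cost between consecutive stops i–j is d(i,stop 4) + d(stop 4,j) − d(i,j):
  between Hub and stop 1: 18 + 5 − 13 = 10
  between stop 1 and stop 3: 5 + 14 − 9 = 10
  between stop 3 and stop 2: 14 + 16 − 5 = 25
  between stop 2 and Hub: 16 + 18 − 27 = 7
Cheapest insertion is between stop 2 and Hub, adding 7.
New total = 54 + 7 = 61.

Adding 7 m by placing stop 4 on the stop 2–Hub leg.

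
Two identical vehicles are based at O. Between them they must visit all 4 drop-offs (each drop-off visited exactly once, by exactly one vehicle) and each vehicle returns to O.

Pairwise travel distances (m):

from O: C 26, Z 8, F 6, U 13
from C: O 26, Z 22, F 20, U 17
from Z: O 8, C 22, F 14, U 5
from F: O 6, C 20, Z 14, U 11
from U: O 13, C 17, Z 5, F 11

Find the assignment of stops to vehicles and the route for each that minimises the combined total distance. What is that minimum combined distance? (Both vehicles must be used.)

Try each way of splitting the stops between the two vehicles (each non-empty) and, for each split, find the best tour for each vehicle:
  {C} + {Z, F, U}: 52 + 30 = 82
  {Z} + {C, F, U}: 16 + 56 = 72
  {C, Z} + {F, U}: 56 + 30 = 86
  {F} + {C, Z, U}: 12 + 56 = 68
  {C, F} + {Z, U}: 52 + 26 = 78
  {Z, F} + {C, U}: 28 + 56 = 84
  … (7 splits in total)
Best: vehicle 1 O → F → O = 12; vehicle 2 O → C → U → Z → O = 56; combined 68.

68 m — the smallest possible combined total.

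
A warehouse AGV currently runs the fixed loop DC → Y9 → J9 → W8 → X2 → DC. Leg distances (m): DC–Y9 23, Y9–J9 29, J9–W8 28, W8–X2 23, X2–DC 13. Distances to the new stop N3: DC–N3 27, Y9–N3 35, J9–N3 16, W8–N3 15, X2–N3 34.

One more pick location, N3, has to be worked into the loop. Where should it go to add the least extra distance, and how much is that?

+3 m — insert N3 between J9 and W8.

Insertion cost between consecutive stops i–j is d(i,N3) + d(N3,j) − d(i,j):
  between DC and Y9: 27 + 35 − 23 = 39
  between Y9 and J9: 35 + 16 − 29 = 22
  between J9 and W8: 16 + 15 − 28 = 3
  between W8 and X2: 15 + 34 − 23 = 26
  between X2 and DC: 34 + 27 − 13 = 48
Cheapest insertion is between J9 and W8, adding 3.
New total = 116 + 3 = 119.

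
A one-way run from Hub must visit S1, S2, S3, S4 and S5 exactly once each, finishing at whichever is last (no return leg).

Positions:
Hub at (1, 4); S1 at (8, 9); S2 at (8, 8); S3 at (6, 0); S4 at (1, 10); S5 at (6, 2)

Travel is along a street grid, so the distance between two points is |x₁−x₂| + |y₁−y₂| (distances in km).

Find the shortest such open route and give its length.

There are 5! = 120 possible orderings.
Hub→S1→S2→S3→S4→S5: 12+1+10+15+13 = 51
Hub→S1→S2→S3→S5→S4: 12+1+10+2+13 = 38
Hub→S1→S2→S4→S3→S5: 12+1+9+15+2 = 39
Hub→S1→S2→S4→S5→S3: 12+1+9+13+2 = 37
Hub→S1→S2→S5→S3→S4: 12+1+8+2+15 = 38
Hub→S1→S2→S5→S4→S3: 12+1+8+13+15 = 49
Hub→S1→S3→S2→S4→S5: 12+11+10+9+13 = 55
Hub→S1→S3→S2→S5→S4: 12+11+10+8+13 = 54
Hub→S1→S3→S4→S2→S5: 12+11+15+9+8 = 55
Hub→S1→S3→S4→S5→S2: 12+11+15+13+8 = 59
Hub→S1→S3→S5→S2→S4: 12+11+2+8+9 = 42
Hub→S1→S3→S5→S4→S2: 12+11+2+13+9 = 47
Hub→S1→S4→S2→S3→S5: 12+8+9+10+2 = 41
Hub→S1→S4→S2→S5→S3: 12+8+9+8+2 = 39
… (106 more)
Hub→S4→S1→S2→S5→S3: 6+8+1+8+2 = 25  ← best
The minimum is 25.
One shortest path: Hub → S4 → S1 → S2 → S5 → S3.

Shortest open route: 25 km.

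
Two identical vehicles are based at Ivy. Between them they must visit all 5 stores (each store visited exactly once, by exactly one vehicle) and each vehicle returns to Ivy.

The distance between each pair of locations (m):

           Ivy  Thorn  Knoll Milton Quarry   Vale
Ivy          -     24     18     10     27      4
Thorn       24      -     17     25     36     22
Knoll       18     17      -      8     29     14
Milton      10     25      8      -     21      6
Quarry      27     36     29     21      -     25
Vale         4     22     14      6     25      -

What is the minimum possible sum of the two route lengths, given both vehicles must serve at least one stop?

105 m — the smallest possible combined total.

There are 2^4 − 1 = 15 ways to divide the 5 stops into two non-empty groups. For each, the best each vehicle can do is its own shortest tour through its group:
  {Thorn} + {Knoll, Milton, Quarry, Vale}: 48 + 74 = 122
  {Knoll} + {Thorn, Milton, Quarry, Vale}: 36 + 91 = 127
  {Thorn, Knoll} + {Milton, Quarry, Vale}: 59 + 58 = 117
  {Milton} + {Thorn, Knoll, Quarry, Vale}: 20 + 98 = 118
  {Thorn, Milton} + {Knoll, Quarry, Vale}: 59 + 74 = 133
  {Knoll, Milton} + {Thorn, Quarry, Vale}: 36 + 89 = 125
  … (15 splits in total)
  {Thorn, Knoll, Milton, Quarry} + {Vale}: 97 + 8 = 105  ← best
Best: vehicle 1 Ivy → Thorn → Knoll → Milton → Quarry → Ivy = 97; vehicle 2 Ivy → Vale → Ivy = 8; combined 105.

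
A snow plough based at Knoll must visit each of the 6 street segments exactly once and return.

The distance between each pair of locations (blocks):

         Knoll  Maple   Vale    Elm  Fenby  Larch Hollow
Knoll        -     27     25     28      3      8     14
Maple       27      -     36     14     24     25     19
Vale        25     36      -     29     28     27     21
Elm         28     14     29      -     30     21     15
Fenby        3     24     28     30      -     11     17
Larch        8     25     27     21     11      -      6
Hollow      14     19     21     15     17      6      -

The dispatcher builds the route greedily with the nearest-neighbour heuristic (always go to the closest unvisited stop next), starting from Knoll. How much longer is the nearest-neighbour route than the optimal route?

From Knoll: Fenby=3, Larch=8, Hollow=14, Vale=25, Maple=27, Elm=28 → choose Fenby (3).
From Fenby: Larch=11, Hollow=17, Maple=24, Vale=28, Elm=30 → choose Larch (11).
From Larch: Hollow=6, Elm=21, Maple=25, Vale=27 → choose Hollow (6).
From Hollow: Elm=15, Maple=19, Vale=21 → choose Elm (15).
From Elm: Maple=14, Vale=29 → choose Maple (14).
From Maple: Vale=36 → choose Vale (36).
NN route Knoll → Fenby → Larch → Hollow → Elm → Maple → Vale → Knoll costs 110.
Optimal: Knoll → Fenby → Maple → Elm → Vale → Hollow → Larch → Knoll costs 105 (by enumerating all 360 distinct tours).
Excess = 110 − 105 = 5.

The nearest-neighbour route is 5 blocks longer than optimal.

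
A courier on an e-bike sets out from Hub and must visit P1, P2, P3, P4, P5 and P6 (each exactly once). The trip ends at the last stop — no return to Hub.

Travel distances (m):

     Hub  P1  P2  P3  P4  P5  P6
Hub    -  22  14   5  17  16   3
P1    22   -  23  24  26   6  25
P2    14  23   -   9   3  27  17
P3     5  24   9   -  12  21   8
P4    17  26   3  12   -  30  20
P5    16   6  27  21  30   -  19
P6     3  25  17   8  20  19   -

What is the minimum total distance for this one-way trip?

Shortest open route: 55 m.

There are 6! = 720 possible orderings.
Hub→P1→P2→P3→P4→P5→P6: 22+23+9+12+30+19 = 115
Hub→P1→P2→P3→P4→P6→P5: 22+23+9+12+20+19 = 105
Hub→P1→P2→P3→P5→P4→P6: 22+23+9+21+30+20 = 125
Hub→P1→P2→P3→P5→P6→P4: 22+23+9+21+19+20 = 114
Hub→P1→P2→P3→P6→P4→P5: 22+23+9+8+20+30 = 112
Hub→P1→P2→P3→P6→P5→P4: 22+23+9+8+19+30 = 111
Hub→P1→P2→P4→P3→P5→P6: 22+23+3+12+21+19 = 100
Hub→P1→P2→P4→P3→P6→P5: 22+23+3+12+8+19 = 87
… (712 more)
Hub→P6→P3→P2→P4→P1→P5: 3+8+9+3+26+6 = 55  ← best
The minimum is 55.
One shortest path: Hub → P6 → P3 → P2 → P4 → P1 → P5.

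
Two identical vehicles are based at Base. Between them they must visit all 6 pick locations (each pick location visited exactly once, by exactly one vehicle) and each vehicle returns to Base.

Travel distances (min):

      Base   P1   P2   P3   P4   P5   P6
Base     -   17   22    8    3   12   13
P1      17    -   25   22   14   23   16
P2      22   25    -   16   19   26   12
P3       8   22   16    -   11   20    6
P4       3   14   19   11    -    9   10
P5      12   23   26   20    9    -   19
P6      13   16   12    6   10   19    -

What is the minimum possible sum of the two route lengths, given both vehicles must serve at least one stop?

Try each way of splitting the stops between the two vehicles (each non-empty) and, for each split, find the best tour for each vehicle:
  {P1} + {P2, P3, P4, P5, P6}: 34 + 64 = 98
  {P2} + {P1, P3, P4, P5, P6}: 44 + 65 = 109
  {P1, P2} + {P3, P4, P5, P6}: 64 + 45 = 109
  {P3} + {P1, P2, P4, P5, P6}: 16 + 83 = 99
  {P1, P3} + {P2, P4, P5, P6}: 47 + 63 = 110
  {P2, P3} + {P1, P4, P5, P6}: 46 + 64 = 110
  … (31 splits in total)
  {P4} + {P1, P2, P3, P5, P6}: 6 + 86 = 92  ← best
Best: vehicle 1 Base → P4 → Base = 6; vehicle 2 Base → P3 → P6 → P2 → P1 → P5 → Base = 86; combined 92.

Minimum combined distance: 92 min.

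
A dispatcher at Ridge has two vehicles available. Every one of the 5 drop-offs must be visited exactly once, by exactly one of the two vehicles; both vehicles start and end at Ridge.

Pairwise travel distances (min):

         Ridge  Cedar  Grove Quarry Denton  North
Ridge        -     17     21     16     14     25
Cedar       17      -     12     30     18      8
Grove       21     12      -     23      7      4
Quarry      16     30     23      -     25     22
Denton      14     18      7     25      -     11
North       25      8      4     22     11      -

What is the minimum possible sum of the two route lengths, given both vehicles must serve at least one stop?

Check every non-empty split of the stops between the two vehicles; for each half take its own optimal tour:
  {Cedar} + {Grove, Quarry, Denton, North}: 34 + 63 = 97
  {Grove} + {Cedar, Quarry, Denton, North}: 42 + 77 = 119
  {Cedar, Grove} + {Quarry, Denton, North}: 50 + 63 = 113
  {Quarry} + {Cedar, Grove, Denton, North}: 32 + 50 = 82
  {Cedar, Quarry} + {Grove, Denton, North}: 63 + 50 = 113
  {Grove, Quarry} + {Cedar, Denton, North}: 60 + 50 = 110
  … (15 splits in total)
Best: vehicle 1 Ridge → Quarry → Ridge = 32; vehicle 2 Ridge → Cedar → North → Grove → Denton → Ridge = 50; combined 82.

Minimum combined distance: 82 min.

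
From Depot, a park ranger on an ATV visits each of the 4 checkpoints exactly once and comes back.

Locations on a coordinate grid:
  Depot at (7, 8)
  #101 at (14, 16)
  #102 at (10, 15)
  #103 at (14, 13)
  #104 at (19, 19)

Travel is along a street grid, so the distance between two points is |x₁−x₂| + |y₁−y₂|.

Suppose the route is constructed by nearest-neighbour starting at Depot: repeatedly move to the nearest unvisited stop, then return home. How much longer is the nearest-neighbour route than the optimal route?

Excess over optimum: 6.

From Depot: #102=10, #103=12, #101=15, #104=23 → choose #102 (10).
From #102: #101=5, #103=6, #104=13 → choose #101 (5).
From #101: #103=3, #104=8 → choose #103 (3).
From #103: #104=11 → choose #104 (11).
NN route Depot → #102 → #101 → #103 → #104 → Depot costs 52.
Optimal: Depot → #102 → #101 → #104 → #103 → Depot costs 46 (by enumerating all 12 distinct tours).
Excess = 52 − 46 = 6.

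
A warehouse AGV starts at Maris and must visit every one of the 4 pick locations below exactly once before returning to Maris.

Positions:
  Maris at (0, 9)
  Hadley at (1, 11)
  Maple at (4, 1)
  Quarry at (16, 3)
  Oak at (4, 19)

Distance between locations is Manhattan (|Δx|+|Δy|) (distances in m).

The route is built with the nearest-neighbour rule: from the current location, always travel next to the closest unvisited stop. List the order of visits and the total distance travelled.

68 m along Maris → Hadley → Oak → Maple → Quarry → Maris.

From Maris: distances to unvisited — Hadley=3, Maple=12, Oak=14, Quarry=22. Nearest is Hadley (3).
From Hadley: distances to unvisited — Oak=11, Maple=13, Quarry=23. Nearest is Oak (11).
From Oak: distances to unvisited — Maple=18, Quarry=28. Nearest is Maple (18).
From Maple: distances to unvisited — Quarry=14. Nearest is Quarry (14).
Return Quarry→Maris: 22.
Total = 3 + 11 + 18 + 14 + 22 = 68.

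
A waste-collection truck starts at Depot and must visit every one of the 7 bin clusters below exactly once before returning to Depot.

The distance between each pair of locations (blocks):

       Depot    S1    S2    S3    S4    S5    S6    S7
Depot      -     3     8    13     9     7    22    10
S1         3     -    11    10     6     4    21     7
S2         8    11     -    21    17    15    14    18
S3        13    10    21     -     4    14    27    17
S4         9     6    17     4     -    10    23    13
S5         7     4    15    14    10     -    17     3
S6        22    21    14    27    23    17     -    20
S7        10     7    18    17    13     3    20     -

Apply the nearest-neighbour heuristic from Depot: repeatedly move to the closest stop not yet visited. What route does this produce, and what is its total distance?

At Depot the remaining stops are S1 3, S5 7, S2 8, S4 9, S7 10, S3 13, S6 22; go to S1.
At S1 the remaining stops are S5 4, S4 6, S7 7, S3 10, S2 11, S6 21; go to S5.
At S5 the remaining stops are S7 3, S4 10, S3 14, S2 15, S6 17; go to S7.
At S7 the remaining stops are S4 13, S3 17, S2 18, S6 20; go to S4.
At S4 the remaining stops are S3 4, S2 17, S6 23; go to S3.
At S3 the remaining stops are S2 21, S6 27; go to S2.
At S2 the remaining stops are S6 14; go to S6.
Return S6→Depot: 22.
Total = 3 + 4 + 3 + 13 + 4 + 21 + 14 + 22 = 84.

Total distance 84 blocks via the nearest-neighbour route Depot → S1 → S5 → S7 → S4 → S3 → S2 → S6 → Depot.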